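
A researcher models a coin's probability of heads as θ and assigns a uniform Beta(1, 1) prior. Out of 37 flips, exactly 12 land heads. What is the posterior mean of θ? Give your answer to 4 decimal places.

Posterior mean ≈ 0.3333

The binomial likelihood is conjugate to the Beta prior: with 12 successes and 25 failures, the posterior is Beta(1+12, 1+25) = Beta(13, 26).
Posterior mean = α/(α+β) = 13/39 = 0.3333.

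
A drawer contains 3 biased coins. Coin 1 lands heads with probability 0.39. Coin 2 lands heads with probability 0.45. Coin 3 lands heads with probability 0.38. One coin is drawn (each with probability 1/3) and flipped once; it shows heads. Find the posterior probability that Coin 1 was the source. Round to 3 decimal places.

P(heads|C1) = 0.39; P(heads|C2) = 0.45; P(heads|C3) = 0.38.
Prior × likelihood for each source: 0.333333·0.39=0.1300, 0.333333·0.45=0.1500, 0.333333·0.38=0.1267. Summing gives P(heads) = 0.40667.
P(Coin 1 | heads) = 0.1300 / 0.40667 = 0.320.

Posterior probability ≈ 0.320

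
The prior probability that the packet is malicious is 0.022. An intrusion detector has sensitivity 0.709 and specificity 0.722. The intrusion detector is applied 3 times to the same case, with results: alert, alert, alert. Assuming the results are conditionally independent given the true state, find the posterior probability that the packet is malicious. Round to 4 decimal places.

Posterior P(H) ≈ 0.2717

With H the event that the packet is malicious, the joint likelihood of the observed sequence is P(data|H) = 0.709·0.709·0.709 = 0.35640 and P(data|¬H) = 0.278·0.278·0.278 = 0.021485.
Bayes: P(H|data) = 0.022·0.35640 / (0.022·0.35640 + 0.978·0.021485) = 0.0078408/0.028853 = 0.2717.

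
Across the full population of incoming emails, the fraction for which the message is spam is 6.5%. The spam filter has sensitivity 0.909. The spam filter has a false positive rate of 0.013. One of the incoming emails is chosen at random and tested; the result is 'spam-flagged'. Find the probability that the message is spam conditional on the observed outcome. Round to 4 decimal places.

Let H be the event that the message is spam. P(H) = 0.065, so P(¬H) = 0.935. With E the 'spam-flagged' result, P(E|H) = 0.909 and P(E|¬H) = 0.013.
P(E) = 0.909·0.065 + 0.013·0.935 = 0.059085 + 0.012155 = 0.071240.
By Bayes' theorem, P(H|E) = 0.059085 / 0.071240 = 0.8294.

P(H | E) ≈ 0.8294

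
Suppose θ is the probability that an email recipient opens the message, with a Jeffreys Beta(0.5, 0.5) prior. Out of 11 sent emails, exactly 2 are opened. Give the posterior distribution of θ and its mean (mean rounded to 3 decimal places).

Observing 2 successes and 9 failures updates Beta(0.5, 0.5) by adding the success and failure counts to the two shape parameters: α = 0.5+2 = 2.5, β = 0.5+9 = 9.5.
Posterior mean = α/(α+β) = 2.5/12 = 0.208.

Posterior: Beta(2.5, 9.5); mean ≈ 0.208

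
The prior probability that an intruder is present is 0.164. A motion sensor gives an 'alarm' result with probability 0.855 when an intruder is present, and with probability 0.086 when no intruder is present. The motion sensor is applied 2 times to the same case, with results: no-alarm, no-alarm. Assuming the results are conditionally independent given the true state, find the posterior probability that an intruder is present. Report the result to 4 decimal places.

Posterior P(H) ≈ 0.0049

Let H be the event that an intruder is present; start with P(H) = 0.164. P('alarm'|H) = 0.855, P('alarm'|¬H) = 0.086.
Update on result 1 ('no-alarm'): P(H) ← 0.145·0.1640 / (0.145·0.1640 + 0.914·0.8360) = 0.023780/0.78788 = 0.0302.
Update on result 2 ('no-alarm'): P(H) ← 0.145·0.0302 / (0.145·0.0302 + 0.914·0.9698) = 0.0043764/0.89079 = 0.0049.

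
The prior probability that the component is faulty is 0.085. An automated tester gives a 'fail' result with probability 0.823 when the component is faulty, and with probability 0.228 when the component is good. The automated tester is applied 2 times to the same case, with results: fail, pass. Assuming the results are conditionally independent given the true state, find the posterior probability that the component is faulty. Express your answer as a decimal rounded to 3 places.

With H the event that the component is faulty, the joint likelihood of the observed sequence is P(data|H) = 0.823·0.177 = 0.14567 and P(data|¬H) = 0.228·0.772 = 0.17602.
Bayes: P(H|data) = 0.085·0.14567 / (0.085·0.14567 + 0.915·0.17602) = 0.012382/0.17344 = 0.0714.

Posterior P(H) ≈ 0.071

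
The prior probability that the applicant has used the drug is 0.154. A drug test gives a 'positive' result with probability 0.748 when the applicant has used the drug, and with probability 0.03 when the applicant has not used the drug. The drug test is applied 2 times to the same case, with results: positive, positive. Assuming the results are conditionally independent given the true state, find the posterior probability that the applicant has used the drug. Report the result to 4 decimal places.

With H the event that the applicant has used the drug, the joint likelihood of the observed sequence is P(data|H) = 0.748·0.748 = 0.55950 and P(data|¬H) = 0.03·0.03 = 0.00090000.
Bayes: P(H|data) = 0.154·0.55950 / (0.154·0.55950 + 0.846·0.00090000) = 0.086164/0.086925 = 0.9912.

Posterior P(H) ≈ 0.9912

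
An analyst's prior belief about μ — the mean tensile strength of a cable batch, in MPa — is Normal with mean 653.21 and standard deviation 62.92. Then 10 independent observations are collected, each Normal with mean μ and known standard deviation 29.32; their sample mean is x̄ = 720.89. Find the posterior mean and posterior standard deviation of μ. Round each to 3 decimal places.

Posterior mean ≈ 719.452; posterior SD ≈ 9.173

Prior precision 1/τ₀² = 1/62.92² = 0.00025259; data precision n/σ² = 10/29.32² = 0.0116325.
Posterior precision = 0.00025259 + 0.0116325 = 0.0118851, giving posterior SD = 1/√0.0118851 = 9.173.
Posterior mean = (0.00025259·653.21 + 0.0116325·720.89) / 0.0118851 = 719.452.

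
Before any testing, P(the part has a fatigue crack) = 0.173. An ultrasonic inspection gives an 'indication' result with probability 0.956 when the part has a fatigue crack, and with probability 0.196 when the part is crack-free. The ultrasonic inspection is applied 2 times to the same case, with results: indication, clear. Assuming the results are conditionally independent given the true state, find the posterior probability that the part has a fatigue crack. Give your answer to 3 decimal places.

Let H be the event that the part has a fatigue crack; start with P(H) = 0.173. P('indication'|H) = 0.956, P('indication'|¬H) = 0.196.
Update on result 1 ('indication'): P(H) ← 0.956·0.1730 / (0.956·0.1730 + 0.196·0.8270) = 0.16539/0.32748 = 0.5050.
Update on result 2 ('clear'): P(H) ← 0.044·0.5050 / (0.044·0.5050 + 0.804·0.4950) = 0.022221/0.42018 = 0.0529.

Posterior P(H) ≈ 0.053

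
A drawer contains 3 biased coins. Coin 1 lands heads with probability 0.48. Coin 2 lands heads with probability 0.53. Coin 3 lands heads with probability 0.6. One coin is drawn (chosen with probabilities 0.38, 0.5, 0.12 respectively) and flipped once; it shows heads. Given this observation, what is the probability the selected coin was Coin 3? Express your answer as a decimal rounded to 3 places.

Posterior probability ≈ 0.139

Tabulate prior·likelihood by source: [1] prior 0.38, lik 0.48, product 0.1824; [2] prior 0.5, lik 0.53, product 0.2650; [3] prior 0.12, lik 0.6, product 0.07200.
Normalizing constant = 0.51940; the posterior for Coin 3 is its product over the sum, 0.07200/0.51940 = 0.139.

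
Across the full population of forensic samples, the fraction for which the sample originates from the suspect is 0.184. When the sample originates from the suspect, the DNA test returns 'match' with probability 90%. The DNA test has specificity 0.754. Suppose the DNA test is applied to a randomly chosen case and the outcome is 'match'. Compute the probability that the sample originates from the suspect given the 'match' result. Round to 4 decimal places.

P(H | E) ≈ 0.4520

Let H be the event that the sample originates from the suspect. P(H) = 0.184, so P(¬H) = 0.816. With E the 'match' result, P(E|H) = 0.9 and P(E|¬H) = 0.246.
P(E) = 0.9·0.184 + 0.246·0.816 = 0.16560 + 0.20074 = 0.36634.
By Bayes' theorem, P(H|E) = 0.16560 / 0.36634 = 0.4520.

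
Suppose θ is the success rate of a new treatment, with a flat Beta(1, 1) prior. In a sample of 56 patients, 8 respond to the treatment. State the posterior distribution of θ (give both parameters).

Observing 8 successes and 48 failures updates Beta(1, 1) by adding the success and failure counts to the two shape parameters: α = 1+8 = 9, β = 1+48 = 49.

Posterior: Beta(9, 49)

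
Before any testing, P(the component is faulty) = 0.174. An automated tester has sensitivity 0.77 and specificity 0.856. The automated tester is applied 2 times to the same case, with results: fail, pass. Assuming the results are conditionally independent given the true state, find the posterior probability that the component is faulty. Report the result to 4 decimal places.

Let H be the event that the component is faulty; start with P(H) = 0.174. P('fail'|H) = 0.77, P('fail'|¬H) = 0.144.
Update on result 1 ('fail'): P(H) ← 0.77·0.1740 / (0.77·0.1740 + 0.144·0.8260) = 0.13398/0.25292 = 0.5297.
Update on result 2 ('pass'): P(H) ← 0.23·0.5297 / (0.23·0.5297 + 0.856·0.4703) = 0.12184/0.52439 = 0.2323.

Posterior P(H) ≈ 0.2323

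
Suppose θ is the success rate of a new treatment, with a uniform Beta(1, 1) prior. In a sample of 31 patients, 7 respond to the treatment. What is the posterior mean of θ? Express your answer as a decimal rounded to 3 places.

Posterior mean ≈ 0.242

The binomial likelihood is conjugate to the Beta prior: with 7 successes and 24 failures, the posterior is Beta(1+7, 1+24) = Beta(8, 25).
E[θ | data] = 8/(8+25) = 0.242.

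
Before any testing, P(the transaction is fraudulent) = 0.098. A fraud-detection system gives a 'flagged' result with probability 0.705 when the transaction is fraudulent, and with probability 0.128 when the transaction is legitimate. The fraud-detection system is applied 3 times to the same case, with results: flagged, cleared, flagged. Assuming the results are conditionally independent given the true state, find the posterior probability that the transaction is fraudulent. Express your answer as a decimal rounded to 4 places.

With H the event that the transaction is fraudulent, the joint likelihood of the observed sequence is P(data|H) = 0.705·0.295·0.705 = 0.14662 and P(data|¬H) = 0.128·0.872·0.128 = 0.014287.
Bayes: P(H|data) = 0.098·0.14662 / (0.098·0.14662 + 0.902·0.014287) = 0.014369/0.027256 = 0.5272.

Posterior P(H) ≈ 0.5272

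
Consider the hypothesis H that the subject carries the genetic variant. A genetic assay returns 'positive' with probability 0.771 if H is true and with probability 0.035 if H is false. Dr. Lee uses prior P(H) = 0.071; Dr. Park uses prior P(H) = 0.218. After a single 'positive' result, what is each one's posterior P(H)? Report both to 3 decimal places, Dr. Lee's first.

Dr. Lee: 0.627; Dr. Park: 0.860

P('+'|H) = 0.771, P('+'|¬H) = 0.035.
Dr. Lee: numerator 0.771·0.071 = 0.054741; evidence = 0.054741+0.035·0.929 = 0.087256; posterior = 0.627.
Dr. Park: numerator 0.771·0.218 = 0.16808; evidence = 0.16808+0.035·0.782 = 0.19545; posterior = 0.860.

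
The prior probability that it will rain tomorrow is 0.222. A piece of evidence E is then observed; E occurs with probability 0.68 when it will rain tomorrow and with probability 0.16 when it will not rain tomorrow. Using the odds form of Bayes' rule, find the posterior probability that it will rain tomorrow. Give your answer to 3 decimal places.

Posterior probability ≈ 0.548

Prior odds = 0.222/(1−0.222) = 0.28535. In log-odds, ln(0.28535) = -1.2540.
Add log likelihood ratio: ln(4.2500) = 1.4469.
Posterior log-odds = 0.19287, so posterior odds = exp(0.19287) = 1.2127. Converting, P(H|E) = 1.2127/2.2127 = 0.548.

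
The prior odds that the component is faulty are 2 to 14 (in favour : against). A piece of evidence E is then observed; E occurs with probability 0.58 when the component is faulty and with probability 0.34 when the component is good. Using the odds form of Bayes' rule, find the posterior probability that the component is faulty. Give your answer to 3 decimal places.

Prior odds = 2/14 = 0.14286. In log-odds, ln(0.14286) = -1.9459.
Add log likelihood ratio: ln(1.7059) = 0.53408.
Posterior log-odds = -1.4118, so posterior odds = exp(-1.4118) = 0.24370. Converting, P(H|E) = 0.24370/1.2437 = 0.196.

Posterior probability ≈ 0.196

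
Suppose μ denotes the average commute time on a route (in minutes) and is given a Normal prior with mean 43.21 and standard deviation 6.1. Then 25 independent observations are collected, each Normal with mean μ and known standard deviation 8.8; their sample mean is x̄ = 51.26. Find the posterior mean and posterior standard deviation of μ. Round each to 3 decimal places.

With known σ, the Normal prior is conjugate. Weight on the data is w = (n/σ²)/(n/σ² + 1/τ₀²) = 0.322831/(0.322831+0.0268745) = 0.92315.
Posterior mean = w·x̄ + (1−w)·μ₀ = 0.92315·51.26 + 0.076849·43.21 = 50.641. Posterior variance = 1/(0.322831+0.0268745) = 2.85955, so SD = 1.691.

Posterior mean ≈ 50.641; posterior SD ≈ 1.691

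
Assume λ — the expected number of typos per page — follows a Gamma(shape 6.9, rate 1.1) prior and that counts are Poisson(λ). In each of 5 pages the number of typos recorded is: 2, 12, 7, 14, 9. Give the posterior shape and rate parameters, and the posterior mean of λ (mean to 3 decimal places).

Posterior: Gamma(shape=50.9, rate=6.1); mean ≈ 8.344

The Poisson likelihood adds the total count to the shape and the number of exposure periods to the rate. Here ∑xᵢ = 44 and n = 5, so shape 6.9→50.9 and rate 1.1→6.1.
E[λ | data] = 50.9/6.1 = 8.344.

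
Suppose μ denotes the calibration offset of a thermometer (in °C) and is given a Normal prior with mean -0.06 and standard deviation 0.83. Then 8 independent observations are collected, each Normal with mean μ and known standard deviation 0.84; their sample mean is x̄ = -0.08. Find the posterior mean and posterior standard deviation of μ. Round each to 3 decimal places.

Posterior mean ≈ -0.078; posterior SD ≈ 0.280

Prior precision 1/τ₀² = 1/0.83² = 1.45159; data precision n/σ² = 8/0.84² = 11.3379.
Posterior precision = 1.45159 + 11.3379 = 12.7895, giving posterior SD = 1/√12.7895 = 0.280.
Posterior mean = (1.45159·-0.06 + 11.3379·-0.08) / 12.7895 = -0.078.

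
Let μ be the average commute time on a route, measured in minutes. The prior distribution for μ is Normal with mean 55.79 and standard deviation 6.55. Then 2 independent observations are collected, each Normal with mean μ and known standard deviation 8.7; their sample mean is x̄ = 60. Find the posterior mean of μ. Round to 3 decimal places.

Posterior mean ≈ 58.027

Prior precision 1/τ₀² = 1/6.55² = 0.0233087; data precision n/σ² = 2/8.7² = 0.0264236.
Posterior precision = 0.0233087 + 0.0264236 = 0.0497322.
Posterior mean = (0.0233087·55.79 + 0.0264236·60) / 0.0497322 = 58.027.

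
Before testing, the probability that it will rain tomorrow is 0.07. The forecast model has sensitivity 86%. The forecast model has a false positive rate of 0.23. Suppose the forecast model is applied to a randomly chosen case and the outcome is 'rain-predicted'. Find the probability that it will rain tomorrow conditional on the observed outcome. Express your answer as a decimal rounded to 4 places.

Write H for 'it will rain tomorrow'. Prior odds H:¬H = 0.07/0.93 = 0.075269. For the 'rain-predicted' outcome, the likelihood ratio is 0.86/0.23 = 3.7391.
Posterior odds = 0.075269 × 3.7391 = 0.28144, so P(H|E) = 0.28144/(1+0.28144) = 0.2196.

P(H | E) ≈ 0.2196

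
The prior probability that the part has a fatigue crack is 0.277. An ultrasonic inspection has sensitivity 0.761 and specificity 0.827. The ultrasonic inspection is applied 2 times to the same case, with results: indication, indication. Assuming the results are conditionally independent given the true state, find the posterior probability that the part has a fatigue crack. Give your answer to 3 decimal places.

Let H be the event that the part has a fatigue crack; start with P(H) = 0.277. P('indication'|H) = 0.761, P('indication'|¬H) = 0.173.
Update on result 1 ('indication'): P(H) ← 0.761·0.2770 / (0.761·0.2770 + 0.173·0.7230) = 0.21080/0.33588 = 0.6276.
Update on result 2 ('indication'): P(H) ← 0.761·0.6276 / (0.761·0.6276 + 0.173·0.3724) = 0.47761/0.54203 = 0.8811.

Posterior P(H) ≈ 0.881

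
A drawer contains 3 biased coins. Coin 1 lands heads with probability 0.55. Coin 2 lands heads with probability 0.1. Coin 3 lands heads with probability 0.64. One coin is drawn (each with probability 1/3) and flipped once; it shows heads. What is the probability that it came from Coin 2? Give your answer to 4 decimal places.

Tabulate prior·likelihood by source: [1] prior 0.333333, lik 0.55, product 0.1833; [2] prior 0.333333, lik 0.1, product 0.03333; [3] prior 0.333333, lik 0.64, product 0.2133.
Normalizing constant = 0.43000; the posterior for Coin 2 is its product over the sum, 0.03333/0.43000 = 0.0775.

Posterior probability ≈ 0.0775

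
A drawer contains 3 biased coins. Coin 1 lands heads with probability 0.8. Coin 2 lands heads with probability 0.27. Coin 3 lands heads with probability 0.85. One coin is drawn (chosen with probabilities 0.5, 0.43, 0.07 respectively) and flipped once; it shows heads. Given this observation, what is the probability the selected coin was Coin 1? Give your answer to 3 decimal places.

Tabulate prior·likelihood by source: [1] prior 0.5, lik 0.8, product 0.4000; [2] prior 0.43, lik 0.27, product 0.1161; [3] prior 0.07, lik 0.85, product 0.05950.
Normalizing constant = 0.57560; the posterior for Coin 1 is its product over the sum, 0.4000/0.57560 = 0.695.

Posterior probability ≈ 0.695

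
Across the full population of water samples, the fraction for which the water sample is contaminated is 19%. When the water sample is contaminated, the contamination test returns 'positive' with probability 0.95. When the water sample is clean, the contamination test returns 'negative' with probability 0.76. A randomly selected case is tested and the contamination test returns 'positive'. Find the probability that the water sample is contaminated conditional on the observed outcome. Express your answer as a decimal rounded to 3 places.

Write H for 'the water sample is contaminated'. Prior odds H:¬H = 0.19/0.81 = 0.23457. For the 'positive' outcome, the likelihood ratio is 0.95/0.24 = 3.9583.
Posterior odds = 0.23457 × 3.9583 = 0.92850, so P(H|E) = 0.92850/(1+0.92850) = 0.481.

P(H | E) ≈ 0.481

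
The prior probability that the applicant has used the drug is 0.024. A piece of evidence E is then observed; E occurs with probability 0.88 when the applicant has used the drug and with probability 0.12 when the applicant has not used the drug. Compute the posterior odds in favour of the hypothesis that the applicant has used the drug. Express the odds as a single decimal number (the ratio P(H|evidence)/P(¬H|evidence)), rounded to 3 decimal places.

Prior odds = 0.024/(1−0.024) = 0.024590.
Likelihood ratio for E = 0.88/0.12 = 7.3333.
Posterior odds = prior odds × LR = 0.18033.

Posterior odds ≈ 0.180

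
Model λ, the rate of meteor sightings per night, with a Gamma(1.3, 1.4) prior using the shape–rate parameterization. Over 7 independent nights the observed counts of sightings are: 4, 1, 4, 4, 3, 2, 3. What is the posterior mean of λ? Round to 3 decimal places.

The Poisson likelihood adds the total count to the shape and the number of exposure periods to the rate. Here ∑xᵢ = 21 and n = 7, so shape 1.3→22.3 and rate 1.4→8.4.
E[λ | data] = 22.3/8.4 = 2.655.

Posterior mean ≈ 2.655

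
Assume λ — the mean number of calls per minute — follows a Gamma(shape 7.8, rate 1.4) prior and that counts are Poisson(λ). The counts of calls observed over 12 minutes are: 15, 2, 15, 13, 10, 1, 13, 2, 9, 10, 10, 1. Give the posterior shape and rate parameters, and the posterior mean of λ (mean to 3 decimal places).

Total count ∑xᵢ = 101 over n = 12 minutes.
Gamma is conjugate to the Poisson likelihood: posterior is Gamma(shape = 7.8+101 = 108.8, rate = 1.4+12 = 13.4).
E[λ | data] = 108.8/13.4 = 8.119.

Posterior: Gamma(shape=108.8, rate=13.4); mean ≈ 8.119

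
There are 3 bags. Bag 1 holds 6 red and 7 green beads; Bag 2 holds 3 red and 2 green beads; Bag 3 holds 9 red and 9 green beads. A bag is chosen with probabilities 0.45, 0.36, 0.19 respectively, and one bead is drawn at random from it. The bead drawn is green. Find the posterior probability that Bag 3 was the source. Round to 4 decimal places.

Posterior probability ≈ 0.1974

P(green|Bag 1) = 0.5385; P(green|Bag 2) = 0.4; P(green|Bag 3) = 0.5.
Prior × likelihood for each source: 0.45·0.5385=0.2423, 0.36·0.4=0.1440, 0.19·0.5=0.09500. Summing gives P(green) = 0.48131.
P(Bag 3 | green) = 0.09500 / 0.48131 = 0.1974.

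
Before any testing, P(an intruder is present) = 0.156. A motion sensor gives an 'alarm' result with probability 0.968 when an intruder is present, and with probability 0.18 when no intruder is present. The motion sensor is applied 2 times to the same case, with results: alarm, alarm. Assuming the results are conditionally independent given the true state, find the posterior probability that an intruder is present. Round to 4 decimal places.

Posterior P(H) ≈ 0.8424

Let H be the event that an intruder is present; start with P(H) = 0.156. P('alarm'|H) = 0.968, P('alarm'|¬H) = 0.18.
Update on result 1 ('alarm'): P(H) ← 0.968·0.1560 / (0.968·0.1560 + 0.18·0.8440) = 0.15101/0.30293 = 0.4985.
Update on result 2 ('alarm'): P(H) ← 0.968·0.4985 / (0.968·0.4985 + 0.18·0.5015) = 0.48254/0.57281 = 0.8424.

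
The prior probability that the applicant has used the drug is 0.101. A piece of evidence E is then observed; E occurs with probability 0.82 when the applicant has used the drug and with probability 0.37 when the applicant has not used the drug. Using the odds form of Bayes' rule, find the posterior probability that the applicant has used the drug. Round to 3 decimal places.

Prior odds = 0.101/(1−0.101) = 0.11235.
Likelihood ratio for E = 0.82/0.37 = 2.2162.
Posterior odds = prior odds × LR = 0.24899.
Posterior probability = odds/(1+odds) = 0.24899/1.2490 = 0.199.

Posterior probability ≈ 0.199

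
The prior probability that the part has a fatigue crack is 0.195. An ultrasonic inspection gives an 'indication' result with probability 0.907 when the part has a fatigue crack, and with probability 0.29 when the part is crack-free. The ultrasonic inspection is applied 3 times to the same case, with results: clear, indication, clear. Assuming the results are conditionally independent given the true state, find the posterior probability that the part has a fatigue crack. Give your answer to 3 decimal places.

Posterior P(H) ≈ 0.013

Let H be the event that the part has a fatigue crack; start with P(H) = 0.195. P('indication'|H) = 0.907, P('indication'|¬H) = 0.29.
Update on result 1 ('clear'): P(H) ← 0.093·0.1950 / (0.093·0.1950 + 0.71·0.8050) = 0.018135/0.58968 = 0.0308.
Update on result 2 ('indication'): P(H) ← 0.907·0.0308 / (0.907·0.0308 + 0.29·0.9692) = 0.027894/0.30898 = 0.0903.
Update on result 3 ('clear'): P(H) ← 0.093·0.0903 / (0.093·0.0903 + 0.71·0.9097) = 0.0083958/0.65430 = 0.0128.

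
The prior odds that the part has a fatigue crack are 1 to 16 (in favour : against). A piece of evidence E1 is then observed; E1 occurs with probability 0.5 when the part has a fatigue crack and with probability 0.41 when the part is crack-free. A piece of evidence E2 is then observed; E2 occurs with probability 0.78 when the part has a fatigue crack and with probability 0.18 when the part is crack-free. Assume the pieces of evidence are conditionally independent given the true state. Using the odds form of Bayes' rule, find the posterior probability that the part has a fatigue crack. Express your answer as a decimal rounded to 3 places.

Posterior probability ≈ 0.248

Prior odds = 1/16 = 0.062500. In log-odds, ln(0.062500) = -2.7726.
Add log likelihood ratios: ln(1.2195) + ln(4.3333) = 1.6648.
Posterior log-odds = -1.1078, so posterior odds = exp(-1.1078) = 0.33028. Converting, P(H|E) = 0.33028/1.3303 = 0.248.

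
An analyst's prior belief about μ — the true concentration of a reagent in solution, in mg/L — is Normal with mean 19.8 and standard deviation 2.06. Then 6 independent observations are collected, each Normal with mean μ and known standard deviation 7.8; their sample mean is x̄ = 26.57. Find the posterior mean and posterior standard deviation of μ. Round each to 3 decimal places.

Prior precision 1/τ₀² = 1/2.06² = 0.235649; data precision n/σ² = 6/7.8² = 0.0986193.
Posterior precision = 0.235649 + 0.0986193 = 0.334268, giving posterior SD = 1/√0.334268 = 1.730.
Posterior mean = (0.235649·19.8 + 0.0986193·26.57) / 0.334268 = 21.797.

Posterior mean ≈ 21.797; posterior SD ≈ 1.730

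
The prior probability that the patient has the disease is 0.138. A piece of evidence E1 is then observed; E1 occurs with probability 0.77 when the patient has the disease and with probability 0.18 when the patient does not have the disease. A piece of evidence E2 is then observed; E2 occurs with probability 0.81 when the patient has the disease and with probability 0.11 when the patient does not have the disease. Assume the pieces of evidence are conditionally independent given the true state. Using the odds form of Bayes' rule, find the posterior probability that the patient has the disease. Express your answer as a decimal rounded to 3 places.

Prior odds = 0.138/(1−0.138) = 0.16009. In log-odds, ln(0.16009) = -1.8320.
Add log likelihood ratios: ln(4.2778) + ln(7.3636) = 3.4500.
Posterior log-odds = 1.6180, so posterior odds = exp(1.6180) = 5.0429. Converting, P(H|E) = 5.0429/6.0429 = 0.835.

Posterior probability ≈ 0.835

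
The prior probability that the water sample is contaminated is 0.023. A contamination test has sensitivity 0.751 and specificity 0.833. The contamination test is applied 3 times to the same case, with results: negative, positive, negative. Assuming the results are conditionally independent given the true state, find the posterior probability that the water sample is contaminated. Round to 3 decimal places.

Posterior P(H) ≈ 0.009

With H the event that the water sample is contaminated, the joint likelihood of the observed sequence is P(data|H) = 0.249·0.751·0.249 = 0.046563 and P(data|¬H) = 0.833·0.167·0.833 = 0.11588.
Bayes: P(H|data) = 0.023·0.046563 / (0.023·0.046563 + 0.977·0.11588) = 0.0010709/0.11429 = 0.0094.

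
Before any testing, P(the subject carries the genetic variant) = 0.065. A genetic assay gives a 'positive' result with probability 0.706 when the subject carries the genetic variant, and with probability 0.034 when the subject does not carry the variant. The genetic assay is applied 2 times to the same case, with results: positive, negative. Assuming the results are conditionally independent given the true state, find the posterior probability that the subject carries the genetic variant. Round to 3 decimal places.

Posterior P(H) ≈ 0.305

With H the event that the subject carries the genetic variant, the joint likelihood of the observed sequence is P(data|H) = 0.706·0.294 = 0.20756 and P(data|¬H) = 0.034·0.966 = 0.032844.
Bayes: P(H|data) = 0.065·0.20756 / (0.065·0.20756 + 0.935·0.032844) = 0.013492/0.044201 = 0.3052.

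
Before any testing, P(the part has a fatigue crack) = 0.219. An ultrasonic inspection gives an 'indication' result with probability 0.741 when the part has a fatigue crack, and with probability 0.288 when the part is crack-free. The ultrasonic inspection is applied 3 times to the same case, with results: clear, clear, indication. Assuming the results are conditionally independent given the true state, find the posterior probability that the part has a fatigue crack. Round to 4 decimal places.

Let H be the event that the part has a fatigue crack; start with P(H) = 0.219. P('indication'|H) = 0.741, P('indication'|¬H) = 0.288.
Update on result 1 ('clear'): P(H) ← 0.259·0.2190 / (0.259·0.2190 + 0.712·0.7810) = 0.056721/0.61279 = 0.0926.
Update on result 2 ('clear'): P(H) ← 0.259·0.0926 / (0.259·0.0926 + 0.712·0.9074) = 0.023973/0.67007 = 0.0358.
Update on result 3 ('indication'): P(H) ← 0.741·0.0358 / (0.741·0.0358 + 0.288·0.9642) = 0.026511/0.30421 = 0.0871.

Posterior P(H) ≈ 0.0871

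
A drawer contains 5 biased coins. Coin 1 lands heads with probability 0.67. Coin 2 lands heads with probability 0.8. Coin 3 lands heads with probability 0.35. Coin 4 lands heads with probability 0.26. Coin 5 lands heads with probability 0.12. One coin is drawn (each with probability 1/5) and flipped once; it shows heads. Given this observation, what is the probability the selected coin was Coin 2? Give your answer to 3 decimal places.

Posterior probability ≈ 0.364

Tabulate prior·likelihood by source: [1] prior 0.2, lik 0.67, product 0.1340; [2] prior 0.2, lik 0.8, product 0.1600; [3] prior 0.2, lik 0.35, product 0.07000; [4] prior 0.2, lik 0.26, product 0.05200; [5] prior 0.2, lik 0.12, product 0.02400.
Normalizing constant = 0.44000; the posterior for Coin 2 is its product over the sum, 0.1600/0.44000 = 0.364.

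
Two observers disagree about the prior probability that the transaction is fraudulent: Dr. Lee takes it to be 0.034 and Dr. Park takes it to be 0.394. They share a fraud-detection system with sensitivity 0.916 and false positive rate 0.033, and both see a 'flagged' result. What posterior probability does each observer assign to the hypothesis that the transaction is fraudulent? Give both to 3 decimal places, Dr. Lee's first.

P('+'|H) = 0.916, P('+'|¬H) = 0.033.
Dr. Lee: numerator 0.916·0.034 = 0.031144; evidence = 0.031144+0.033·0.966 = 0.063022; posterior = 0.494.
Dr. Park: numerator 0.916·0.394 = 0.36090; evidence = 0.36090+0.033·0.606 = 0.38090; posterior = 0.947.

Dr. Lee: 0.494; Dr. Park: 0.947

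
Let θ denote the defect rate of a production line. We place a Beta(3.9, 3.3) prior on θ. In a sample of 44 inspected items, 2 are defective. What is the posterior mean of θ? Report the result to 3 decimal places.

Observing 2 successes and 42 failures updates Beta(3.9, 3.3) by adding the success and failure counts to the two shape parameters: α = 3.9+2 = 5.9, β = 3.3+42 = 45.3.
Posterior mean = α/(α+β) = 5.9/51.2 = 0.115.

Posterior mean ≈ 0.115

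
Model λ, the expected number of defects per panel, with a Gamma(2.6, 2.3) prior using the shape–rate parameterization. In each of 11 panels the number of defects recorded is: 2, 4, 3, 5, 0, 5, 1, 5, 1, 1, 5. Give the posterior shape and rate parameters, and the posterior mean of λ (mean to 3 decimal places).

Posterior: Gamma(shape=34.6, rate=13.3); mean ≈ 2.602

The Poisson likelihood adds the total count to the shape and the number of exposure periods to the rate. Here ∑xᵢ = 32 and n = 11, so shape 2.6→34.6 and rate 2.3→13.3.
Posterior mean = shape/rate = 34.6/13.3 = 2.602.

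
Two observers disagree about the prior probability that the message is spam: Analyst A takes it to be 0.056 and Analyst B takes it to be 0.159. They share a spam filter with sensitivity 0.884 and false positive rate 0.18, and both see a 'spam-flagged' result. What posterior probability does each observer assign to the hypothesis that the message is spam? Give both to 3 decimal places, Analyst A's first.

P('+'|H) = 0.884, P('+'|¬H) = 0.18.
Analyst A: numerator 0.884·0.056 = 0.049504; evidence = 0.049504+0.18·0.944 = 0.21942; posterior = 0.226.
Analyst B: numerator 0.884·0.159 = 0.14056; evidence = 0.14056+0.18·0.841 = 0.29194; posterior = 0.481.

Analyst A: 0.226; Analyst B: 0.481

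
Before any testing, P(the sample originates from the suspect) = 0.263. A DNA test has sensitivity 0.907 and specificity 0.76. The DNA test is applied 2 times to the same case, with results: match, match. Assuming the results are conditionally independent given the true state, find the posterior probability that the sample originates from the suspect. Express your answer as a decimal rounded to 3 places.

With H the event that the sample originates from the suspect, the joint likelihood of the observed sequence is P(data|H) = 0.907·0.907 = 0.82265 and P(data|¬H) = 0.24·0.24 = 0.057600.
Bayes: P(H|data) = 0.263·0.82265 / (0.263·0.82265 + 0.737·0.057600) = 0.21636/0.25881 = 0.8360.

Posterior P(H) ≈ 0.836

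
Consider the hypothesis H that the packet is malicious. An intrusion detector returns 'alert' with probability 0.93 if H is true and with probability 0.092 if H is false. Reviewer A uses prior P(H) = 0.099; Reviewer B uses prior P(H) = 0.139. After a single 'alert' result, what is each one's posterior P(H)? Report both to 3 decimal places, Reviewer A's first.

The likelihood ratio for an 'alert' result is 0.93/0.092 = 10.109.
Reviewer A: prior odds 0.099/0.901 = 0.10988; posterior odds 1.1107; posterior probability 0.526.
Reviewer B: prior odds 0.139/0.861 = 0.16144; posterior odds 1.6319; posterior probability 0.620.

Reviewer A: 0.526; Reviewer B: 0.620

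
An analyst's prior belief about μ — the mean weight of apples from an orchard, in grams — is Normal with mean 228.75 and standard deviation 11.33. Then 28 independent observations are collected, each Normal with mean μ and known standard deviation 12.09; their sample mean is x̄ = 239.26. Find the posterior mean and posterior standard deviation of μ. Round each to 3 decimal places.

Posterior mean ≈ 238.849; posterior SD ≈ 2.240

Prior precision 1/τ₀² = 1/11.33² = 0.00779005; data precision n/σ² = 28/12.09² = 0.191560.
Posterior precision = 0.00779005 + 0.191560 = 0.199350, giving posterior SD = 1/√0.199350 = 2.240.
Posterior mean = (0.00779005·228.75 + 0.191560·239.26) / 0.199350 = 238.849.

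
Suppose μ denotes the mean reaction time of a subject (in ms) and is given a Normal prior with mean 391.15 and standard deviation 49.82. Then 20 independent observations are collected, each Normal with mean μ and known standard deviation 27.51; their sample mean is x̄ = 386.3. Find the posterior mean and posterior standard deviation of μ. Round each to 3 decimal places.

Posterior mean ≈ 386.373; posterior SD ≈ 6.105

With known σ, the Normal prior is conjugate. Weight on the data is w = (n/σ²)/(n/σ² + 1/τ₀²) = 0.0264271/(0.0264271+0.00040290) = 0.98498.
Posterior mean = w·x̄ + (1−w)·μ₀ = 0.98498·386.3 + 0.015017·391.15 = 386.373. Posterior variance = 1/(0.0264271+0.00040290) = 37.2718, so SD = 6.105.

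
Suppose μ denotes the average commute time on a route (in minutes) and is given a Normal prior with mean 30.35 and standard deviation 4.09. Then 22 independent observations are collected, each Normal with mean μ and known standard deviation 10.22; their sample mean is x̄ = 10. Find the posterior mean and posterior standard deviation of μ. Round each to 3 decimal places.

Prior precision 1/τ₀² = 1/4.09² = 0.0597797; data precision n/σ² = 22/10.22² = 0.210630.
Posterior precision = 0.0597797 + 0.210630 = 0.270410, giving posterior SD = 1/√0.270410 = 1.923.
Posterior mean = (0.0597797·30.35 + 0.210630·10) / 0.270410 = 14.499.

Posterior mean ≈ 14.499; posterior SD ≈ 1.923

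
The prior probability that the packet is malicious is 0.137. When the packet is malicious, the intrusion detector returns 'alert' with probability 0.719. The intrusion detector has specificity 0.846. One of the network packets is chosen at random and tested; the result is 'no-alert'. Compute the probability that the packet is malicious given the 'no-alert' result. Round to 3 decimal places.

P(H | E) ≈ 0.050

Write H for 'the packet is malicious'. Prior odds H:¬H = 0.137/0.863 = 0.15875. For the 'no-alert' outcome, the likelihood ratio is 0.281/0.846 = 0.33215.
Posterior odds = 0.15875 × 0.33215 = 0.052729, so P(H|E) = 0.052729/(1+0.052729) = 0.050.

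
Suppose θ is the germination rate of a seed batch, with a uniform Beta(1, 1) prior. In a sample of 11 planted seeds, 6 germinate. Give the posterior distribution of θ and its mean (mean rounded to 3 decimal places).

The binomial likelihood is conjugate to the Beta prior: with 6 successes and 5 failures, the posterior is Beta(1+6, 1+5) = Beta(7, 6).
Posterior mean = α/(α+β) = 7/13 = 0.538.

Posterior: Beta(7, 6); mean ≈ 0.538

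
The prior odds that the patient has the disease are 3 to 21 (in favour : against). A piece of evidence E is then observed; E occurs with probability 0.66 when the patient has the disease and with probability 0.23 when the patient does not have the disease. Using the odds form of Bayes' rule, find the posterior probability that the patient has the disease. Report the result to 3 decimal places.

Prior odds = 3/21 = 0.14286. In log-odds, ln(0.14286) = -1.9459.
Add log likelihood ratio: ln(2.8696) = 1.0542.
Posterior log-odds = -0.89175, so posterior odds = exp(-0.89175) = 0.40994. Converting, P(H|E) = 0.40994/1.4099 = 0.291.

Posterior probability ≈ 0.291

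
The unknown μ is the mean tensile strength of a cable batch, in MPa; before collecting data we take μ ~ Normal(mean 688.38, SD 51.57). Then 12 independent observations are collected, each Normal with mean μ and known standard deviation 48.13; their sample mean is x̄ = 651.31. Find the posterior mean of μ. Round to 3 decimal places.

Posterior mean ≈ 653.819

With known σ, the Normal prior is conjugate. Weight on the data is w = (n/σ²)/(n/σ² + 1/τ₀²) = 0.00518024/(0.00518024+0.00037602) = 0.93233.
Posterior mean = w·x̄ + (1−w)·μ₀ = 0.93233·651.31 + 0.067674·688.38 = 653.819.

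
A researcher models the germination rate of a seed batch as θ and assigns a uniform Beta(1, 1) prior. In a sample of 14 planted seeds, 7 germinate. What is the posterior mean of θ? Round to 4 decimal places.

Observing 7 successes and 7 failures updates Beta(1, 1) by adding the success and failure counts to the two shape parameters: α = 1+7 = 8, β = 1+7 = 8.
E[θ | data] = 8/(8+8) = 0.5000.

Posterior mean ≈ 0.5000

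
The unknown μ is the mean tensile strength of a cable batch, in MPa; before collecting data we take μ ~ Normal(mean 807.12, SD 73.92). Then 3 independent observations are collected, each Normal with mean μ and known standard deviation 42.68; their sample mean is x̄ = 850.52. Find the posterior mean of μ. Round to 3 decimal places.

Posterior mean ≈ 846.180

With known σ, the Normal prior is conjugate. Weight on the data is w = (n/σ²)/(n/σ² + 1/τ₀²) = 0.00164692/(0.00164692+0.00018301) = 0.89999.
Posterior mean = w·x̄ + (1−w)·μ₀ = 0.89999·850.52 + 0.10001·807.12 = 846.180.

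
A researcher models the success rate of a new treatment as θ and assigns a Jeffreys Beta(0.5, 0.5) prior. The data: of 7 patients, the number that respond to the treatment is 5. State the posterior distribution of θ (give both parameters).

Observing 5 successes and 2 failures updates Beta(0.5, 0.5) by adding the success and failure counts to the two shape parameters: α = 0.5+5 = 5.5, β = 0.5+2 = 2.5.

Posterior: Beta(5.5, 2.5)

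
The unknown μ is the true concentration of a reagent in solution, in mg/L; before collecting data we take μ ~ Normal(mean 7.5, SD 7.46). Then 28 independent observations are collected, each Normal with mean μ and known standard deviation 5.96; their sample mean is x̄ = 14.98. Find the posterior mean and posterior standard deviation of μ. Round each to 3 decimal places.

Posterior mean ≈ 14.813; posterior SD ≈ 1.114

With known σ, the Normal prior is conjugate. Weight on the data is w = (n/σ²)/(n/σ² + 1/τ₀²) = 0.788253/(0.788253+0.0179689) = 0.97771.
Posterior mean = w·x̄ + (1−w)·μ₀ = 0.97771·14.98 + 0.022288·7.5 = 14.813. Posterior variance = 1/(0.788253+0.0179689) = 1.24035, so SD = 1.114.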